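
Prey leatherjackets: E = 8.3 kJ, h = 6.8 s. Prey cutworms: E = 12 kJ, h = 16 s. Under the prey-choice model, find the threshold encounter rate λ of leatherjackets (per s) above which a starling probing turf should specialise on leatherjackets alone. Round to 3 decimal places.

0.234 per s

At the threshold, the rate on leatherjackets alone equals the profitability of cutworms: λ·8.3/(1 + λ·6.8) = 12/16 = 0.75.
Rearranging, λ(8.3 − 0.75×6.8) = 0.75, so λ = 0.75/3.2 = 0.2344 per s.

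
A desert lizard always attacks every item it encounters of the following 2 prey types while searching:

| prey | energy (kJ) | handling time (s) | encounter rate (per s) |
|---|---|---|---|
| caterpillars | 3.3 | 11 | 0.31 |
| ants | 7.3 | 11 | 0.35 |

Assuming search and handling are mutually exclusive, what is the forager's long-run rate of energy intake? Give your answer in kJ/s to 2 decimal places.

0.43 kJ/s

Energy encountered per unit search time: 0.31×3.3 + 0.35×7.3 = 3.578 kJ/s.
Handling time per unit search time: 0.31×11 + 0.35×11 = 7.26.
Rate = 3.578/(1 + 7.26) = 0.4332 kJ/s.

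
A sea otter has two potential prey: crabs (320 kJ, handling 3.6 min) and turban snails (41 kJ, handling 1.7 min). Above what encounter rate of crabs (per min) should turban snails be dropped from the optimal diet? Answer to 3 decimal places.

Drop turban snails once their profitability E₂/h₂ falls below the rate achievable on crabs alone: E₂/h₂ = λE₁/(1 + λh₁).
Solve for λ: λE₁h₂ = E₂(1 + λh₁) → λ(E₁h₂ − E₂h₁) = E₂ → λ = E₂/(E₁h₂ − E₂h₁).
λ = 41/(320×1.7 − 41×3.6) = 41/396.4 = 0.1034 per min.

0.103 per min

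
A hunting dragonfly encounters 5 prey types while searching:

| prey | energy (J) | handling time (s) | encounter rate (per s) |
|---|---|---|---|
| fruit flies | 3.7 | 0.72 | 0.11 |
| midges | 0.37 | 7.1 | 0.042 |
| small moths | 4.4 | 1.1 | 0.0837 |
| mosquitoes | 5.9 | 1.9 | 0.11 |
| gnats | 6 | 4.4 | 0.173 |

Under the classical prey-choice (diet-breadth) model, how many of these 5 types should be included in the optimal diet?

4

Profitabilities (E/h, J/s): fruit flies 5.14, small moths 4, mosquitoes 3.11, gnats 1.36, midges 0.0521. Add prey in this order while the next type's profitability exceeds the intake rate on those already taken.
Rate on top 1: 0.3771. small moths: 4 > 0.3771 → include.
Rate on top 2: 0.6619. mosquitoes: 3.11 > 0.6619 → include.
Rate on top 3: 1.032. gnats: 1.36 > 1.032 → include.
Rate on top 4: 1.15. midges: 0.0521 < 1.15 → exclude; stop.
Optimal diet: fruit flies, small moths, mosquitoes, gnats — 4 of 5 types.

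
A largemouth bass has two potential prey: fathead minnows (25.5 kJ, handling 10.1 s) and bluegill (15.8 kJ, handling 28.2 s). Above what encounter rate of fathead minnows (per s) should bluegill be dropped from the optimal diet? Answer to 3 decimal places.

Drop bluegill once their profitability E₂/h₂ falls below the rate achievable on fathead minnows alone: E₂/h₂ = λE₁/(1 + λh₁).
Solve for λ: λE₁h₂ = E₂(1 + λh₁) → λ(E₁h₂ − E₂h₁) = E₂ → λ = E₂/(E₁h₂ − E₂h₁).
λ = 15.8/(25.5×28.2 − 15.8×10.1) = 15.8/559.5 = 0.02824 per s.

0.028 per s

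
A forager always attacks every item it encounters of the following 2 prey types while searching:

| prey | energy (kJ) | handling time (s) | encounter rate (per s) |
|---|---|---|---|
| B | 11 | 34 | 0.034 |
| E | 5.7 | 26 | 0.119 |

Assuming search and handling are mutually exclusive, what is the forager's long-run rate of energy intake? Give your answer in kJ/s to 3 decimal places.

0.200 kJ/s

R = (0.034×11 + 0.119×5.7) / (1 + 0.034×34 + 0.119×26) = 1.052/5.25 = 0.2004 kJ/s.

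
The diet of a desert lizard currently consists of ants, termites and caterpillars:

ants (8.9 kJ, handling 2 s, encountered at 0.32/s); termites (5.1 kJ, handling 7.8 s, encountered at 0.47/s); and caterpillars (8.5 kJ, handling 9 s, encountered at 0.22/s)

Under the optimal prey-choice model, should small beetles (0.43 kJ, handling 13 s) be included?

On ants, termites and caterpillars alone, R = ΣλE/(1+Σλh) = 7.115/7.286 = 0.9765 kJ/s.
small beetles: E/h = 0.43/13 = 0.03308 kJ/s.
Since 0.03308 < R, time spent handling small beetles is better spent searching.

No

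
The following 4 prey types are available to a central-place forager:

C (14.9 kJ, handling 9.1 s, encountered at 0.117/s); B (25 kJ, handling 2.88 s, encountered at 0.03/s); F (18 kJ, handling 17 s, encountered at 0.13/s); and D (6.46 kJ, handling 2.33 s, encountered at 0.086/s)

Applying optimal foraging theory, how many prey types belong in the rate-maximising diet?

E/h in descending order: B 8.68, D 2.77, C 1.64, F 1.06 kJ/s. The optimal diet is the largest prefix of this list for which every included type satisfies E_i/h_i > R on the types above it.
Rate on top 1: 0.6904. D: 2.77 > 0.6904 → include.
Rate on top 2: 1.015. C: 1.64 > 1.015 → include.
Rate on top 3: 1.297. F: 1.06 < 1.297 → exclude; stop.
Optimal diet: B, D, C — 3 of 4 types.

3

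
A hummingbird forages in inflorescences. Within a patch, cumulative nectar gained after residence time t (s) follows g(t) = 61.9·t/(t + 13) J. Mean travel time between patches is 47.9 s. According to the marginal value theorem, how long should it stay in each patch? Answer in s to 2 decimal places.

24.95 s

Optimal t* satisfies g'(t*) = g(t*)/(T + t*).
g'(t) = 61.9·13/(t + 13)². Setting 61.9·13/(t+13)² = 61.9t/[(t+13)(47.9+t)] gives 13(47.9+t) = t(t+13), so t² = 13×47.9 = 622.7.
t* = √622.7 = 24.95 s.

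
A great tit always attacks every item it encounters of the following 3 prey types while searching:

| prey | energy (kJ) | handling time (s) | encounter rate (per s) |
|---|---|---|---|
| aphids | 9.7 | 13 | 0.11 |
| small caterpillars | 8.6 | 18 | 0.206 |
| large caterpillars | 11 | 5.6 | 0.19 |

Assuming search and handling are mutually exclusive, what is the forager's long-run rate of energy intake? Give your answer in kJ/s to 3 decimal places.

0.684 kJ/s

Energy encountered per unit search time: 0.11×9.7 + 0.206×8.6 + 0.19×11 = 4.929 kJ/s.
Handling time per unit search time: 0.11×13 + 0.206×18 + 0.19×5.6 = 6.202.
Rate = 4.929/(1 + 6.202) = 0.6843 kJ/s.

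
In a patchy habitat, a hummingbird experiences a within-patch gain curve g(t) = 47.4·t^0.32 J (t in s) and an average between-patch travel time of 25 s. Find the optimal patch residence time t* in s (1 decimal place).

Optimal t* satisfies g'(t*) = g(t*)/(T + t*).
g'(t) = 0.32·47.4·t^-0.68. Setting 0.32·47.4·t^-0.68 = 47.4·t^0.32/(25+t) gives 0.32(25+t) = t, so 0.68·t = 0.32×25.
t* = 0.32×25/0.68 = 11.76 s.

11.8 s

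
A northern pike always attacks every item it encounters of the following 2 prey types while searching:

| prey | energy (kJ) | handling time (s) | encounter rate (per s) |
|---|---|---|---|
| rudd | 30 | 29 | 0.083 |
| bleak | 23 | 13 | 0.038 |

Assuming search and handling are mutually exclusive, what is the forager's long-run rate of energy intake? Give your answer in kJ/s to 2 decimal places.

0.86 kJ/s

R = (0.083×30 + 0.038×23) / (1 + 0.083×29 + 0.038×13) = 3.364/3.901 = 0.8623 kJ/s.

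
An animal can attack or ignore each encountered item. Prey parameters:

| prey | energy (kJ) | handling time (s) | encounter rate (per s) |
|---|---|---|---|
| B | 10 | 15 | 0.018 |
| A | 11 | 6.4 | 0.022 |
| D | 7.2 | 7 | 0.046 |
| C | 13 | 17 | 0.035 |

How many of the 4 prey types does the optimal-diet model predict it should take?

4

Rank by E/h (kJ/s): A 1.72, D 1.03, C 0.765, B 0.667. Include each in turn until the next type's E/h falls below the running intake rate.
Rate on top 1: 0.2121. D: 1.03 > 0.2121 → include.
Rate on top 2: 0.3919. C: 0.765 > 0.3919 → include.
Rate on top 3: 0.4997. B: 0.667 > 0.4997 → include.
Optimal diet: A, D, C, B — 4 of 4 types.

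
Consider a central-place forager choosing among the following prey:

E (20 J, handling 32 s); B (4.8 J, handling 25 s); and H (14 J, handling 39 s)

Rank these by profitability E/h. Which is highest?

E

Profitability E/h (J/s): E = 20/32 = 0.625, B = 4.8/25 = 0.192, H = 14/39 = 0.359.
Ranked: E > H > B.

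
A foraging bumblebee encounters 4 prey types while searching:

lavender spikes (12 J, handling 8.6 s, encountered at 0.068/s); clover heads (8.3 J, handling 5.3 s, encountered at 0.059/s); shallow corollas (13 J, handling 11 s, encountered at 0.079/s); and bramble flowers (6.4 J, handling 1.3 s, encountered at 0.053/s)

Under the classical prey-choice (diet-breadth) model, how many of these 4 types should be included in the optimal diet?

E/h in descending order: bramble flowers 4.92, clover heads 1.57, lavender spikes 1.4, shallow corollas 1.18 J/s. The optimal diet is the largest prefix of this list for which every included type satisfies E_i/h_i > R on the types above it.
Rate on top 1: 0.3173. clover heads: 1.57 > 0.3173 → include.
Rate on top 2: 0.6. lavender spikes: 1.4 > 0.6 → include.
Rate on top 3: 0.8365. shallow corollas: 1.18 > 0.8365 → include.
Optimal diet: bramble flowers, clover heads, lavender spikes, shallow corollas — 4 of 4 types.

4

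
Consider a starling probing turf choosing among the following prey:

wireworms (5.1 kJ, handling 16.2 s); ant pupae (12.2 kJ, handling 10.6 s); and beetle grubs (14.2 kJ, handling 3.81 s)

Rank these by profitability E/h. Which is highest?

beetle grubs

In descending order of E/h:
beetle grubs: 14.2/3.81 = 3.73 kJ/s
ant pupae: 12.2/10.6 = 1.15 kJ/s
wireworms: 5.1/16.2 = 0.315 kJ/s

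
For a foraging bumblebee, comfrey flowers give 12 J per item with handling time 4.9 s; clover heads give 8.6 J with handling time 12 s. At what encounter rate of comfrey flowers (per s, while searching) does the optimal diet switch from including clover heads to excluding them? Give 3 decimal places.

The zero-one rule: include clover heads iff E₂/h₂ > λE₁/(1+λh₁). Equality gives the switch point.
λE₁h₂ = E₂ + λE₂h₁ ⇒ λ = E₂/(E₁h₂ − E₂h₁) = 8.6/(144 − 42.14) = 0.08443 per s.

0.084 per s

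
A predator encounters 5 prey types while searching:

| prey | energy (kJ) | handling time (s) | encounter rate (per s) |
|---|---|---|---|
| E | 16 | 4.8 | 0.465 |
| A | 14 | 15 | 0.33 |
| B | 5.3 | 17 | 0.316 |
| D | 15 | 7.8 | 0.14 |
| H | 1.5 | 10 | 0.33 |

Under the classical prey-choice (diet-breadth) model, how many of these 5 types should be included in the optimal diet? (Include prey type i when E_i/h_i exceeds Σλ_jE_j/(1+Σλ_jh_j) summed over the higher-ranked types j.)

1

Rank by E/h (kJ/s): E 3.33, D 1.92, A 0.933, B 0.312, H 0.15. Include each in turn until the next type's E/h falls below the running intake rate.
Rate on top 1: 2.302. D: 1.92 < 2.302 → exclude; stop.
Optimal diet: E — 1 of 5 types.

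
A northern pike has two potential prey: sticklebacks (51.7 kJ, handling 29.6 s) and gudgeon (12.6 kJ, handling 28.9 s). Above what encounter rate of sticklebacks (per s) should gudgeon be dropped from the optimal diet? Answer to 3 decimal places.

The zero-one rule: include gudgeon iff E₂/h₂ > λE₁/(1+λh₁). Equality gives the switch point.
λE₁h₂ = E₂ + λE₂h₁ ⇒ λ = E₂/(E₁h₂ − E₂h₁) = 12.6/(1494 − 373) = 0.01124 per s.

0.011 per s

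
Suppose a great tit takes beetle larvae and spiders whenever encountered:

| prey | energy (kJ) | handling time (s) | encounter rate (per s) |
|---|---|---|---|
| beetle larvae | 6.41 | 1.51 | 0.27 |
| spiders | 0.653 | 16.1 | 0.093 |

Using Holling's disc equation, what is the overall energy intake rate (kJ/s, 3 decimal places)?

0.617 kJ/s

Energy encountered per unit search time: 0.27×6.41 + 0.093×0.653 = 1.791 kJ/s.
Handling time per unit search time: 0.27×1.51 + 0.093×16.1 = 1.905.
Rate = 1.791/(1 + 1.905) = 0.6167 kJ/s.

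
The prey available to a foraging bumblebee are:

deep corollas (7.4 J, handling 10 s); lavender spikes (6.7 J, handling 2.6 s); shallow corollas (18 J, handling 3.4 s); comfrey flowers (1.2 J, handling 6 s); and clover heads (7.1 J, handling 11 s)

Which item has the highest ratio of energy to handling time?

Profitability E/h (J/s): deep corollas = 7.4/10 = 0.74, lavender spikes = 6.7/2.6 = 2.58, shallow corollas = 18/3.4 = 5.29, comfrey flowers = 1.2/6 = 0.2, clover heads = 7.1/11 = 0.645.
Ranked: shallow corollas > lavender spikes > deep corollas > clover heads > comfrey flowers.

shallow corollas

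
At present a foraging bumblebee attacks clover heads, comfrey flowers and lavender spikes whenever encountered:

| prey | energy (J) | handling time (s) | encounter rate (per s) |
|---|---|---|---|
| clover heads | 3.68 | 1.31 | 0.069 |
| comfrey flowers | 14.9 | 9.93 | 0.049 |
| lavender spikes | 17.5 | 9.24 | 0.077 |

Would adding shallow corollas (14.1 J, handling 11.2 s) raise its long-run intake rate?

On clover heads, comfrey flowers and lavender spikes alone, R = ΣλE/(1+Σλh) = 2.332/2.288 = 1.019 J/s.
Profitability of shallow corollas: 14.1/11.2 = 1.259 J/s.
1.259 > 1.019, so adding shallow corollas raises the average — include it.

Yes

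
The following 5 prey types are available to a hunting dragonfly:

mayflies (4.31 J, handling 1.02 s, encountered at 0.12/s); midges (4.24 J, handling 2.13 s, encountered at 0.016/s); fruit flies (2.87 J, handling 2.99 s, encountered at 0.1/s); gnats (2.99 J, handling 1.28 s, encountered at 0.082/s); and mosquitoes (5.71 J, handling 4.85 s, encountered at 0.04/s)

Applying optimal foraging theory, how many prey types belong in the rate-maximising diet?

Profitabilities (E/h, J/s): mayflies 4.23, gnats 2.34, midges 1.99, mosquitoes 1.18, fruit flies 0.96. Add prey in this order while the next type's profitability exceeds the intake rate on those already taken.
Rate on top 1: 0.4608. gnats: 2.34 > 0.4608 → include.
Rate on top 2: 0.6212. midges: 1.99 > 0.6212 → include.
Rate on top 3: 0.6582. mosquitoes: 1.18 > 0.6582 → include.
Rate on top 4: 0.7274. fruit flies: 0.96 > 0.7274 → include.
Optimal diet: mayflies, gnats, midges, mosquitoes, fruit flies — 5 of 5 types.

5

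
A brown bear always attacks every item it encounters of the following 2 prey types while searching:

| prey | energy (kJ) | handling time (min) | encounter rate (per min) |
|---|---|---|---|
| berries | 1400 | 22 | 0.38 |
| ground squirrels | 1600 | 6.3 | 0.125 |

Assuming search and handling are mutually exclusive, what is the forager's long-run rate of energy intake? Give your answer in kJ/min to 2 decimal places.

Energy encountered per unit search time: 0.38×1400 + 0.125×1600 = 732 kJ/min.
Handling time per unit search time: 0.38×22 + 0.125×6.3 = 9.147.
Rate = 732/(1 + 9.147) = 72.14 kJ/min.

72.14 kJ/min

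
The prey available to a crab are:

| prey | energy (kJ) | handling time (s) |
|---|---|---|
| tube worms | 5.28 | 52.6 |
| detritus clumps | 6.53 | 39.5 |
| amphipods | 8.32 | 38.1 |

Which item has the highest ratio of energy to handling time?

amphipods

Profitability E/h (kJ/s): tube worms = 5.28/52.6 = 0.1, detritus clumps = 6.53/39.5 = 0.165, amphipods = 8.32/38.1 = 0.218.
Ranked: amphipods > detritus clumps > tube worms.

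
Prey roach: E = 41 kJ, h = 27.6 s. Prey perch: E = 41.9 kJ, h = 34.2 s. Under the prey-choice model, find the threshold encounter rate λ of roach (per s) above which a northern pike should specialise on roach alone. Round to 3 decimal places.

0.170 per s

The zero-one rule: include perch iff E₂/h₂ > λE₁/(1+λh₁). Equality gives the switch point.
λE₁h₂ = E₂ + λE₂h₁ ⇒ λ = E₂/(E₁h₂ − E₂h₁) = 41.9/(1402 − 1156) = 0.1705 per s.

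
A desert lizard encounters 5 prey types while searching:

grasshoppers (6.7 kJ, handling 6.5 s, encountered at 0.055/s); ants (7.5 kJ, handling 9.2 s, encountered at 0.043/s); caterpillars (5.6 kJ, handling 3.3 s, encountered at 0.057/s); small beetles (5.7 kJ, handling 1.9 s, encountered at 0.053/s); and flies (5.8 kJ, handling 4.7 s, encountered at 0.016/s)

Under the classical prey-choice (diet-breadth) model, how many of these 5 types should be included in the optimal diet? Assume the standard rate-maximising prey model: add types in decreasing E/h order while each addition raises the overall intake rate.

Rank by E/h (kJ/s): small beetles 3, caterpillars 1.7, flies 1.23, grasshoppers 1.03, ants 0.815. Include each in turn until the next type's E/h falls below the running intake rate.
Rate on top 1: 0.2745. caterpillars: 1.7 > 0.2745 → include.
Rate on top 2: 0.4821. flies: 1.23 > 0.4821 → include.
Rate on top 3: 0.5235. grasshoppers: 1.03 > 0.5235 → include.
Rate on top 4: 0.6289. ants: 0.815 > 0.6289 → include.
Optimal diet: small beetles, caterpillars, flies, grasshoppers, ants — 5 of 5 types.

5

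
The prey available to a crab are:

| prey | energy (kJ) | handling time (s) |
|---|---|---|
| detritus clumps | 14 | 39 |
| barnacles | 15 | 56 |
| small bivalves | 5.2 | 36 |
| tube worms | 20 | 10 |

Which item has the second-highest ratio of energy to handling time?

In descending order of E/h:
tube worms: 20/10 = 2 kJ/s
detritus clumps: 14/39 = 0.359 kJ/s
barnacles: 15/56 = 0.268 kJ/s
small bivalves: 5.2/36 = 0.144 kJ/s

detritus clumps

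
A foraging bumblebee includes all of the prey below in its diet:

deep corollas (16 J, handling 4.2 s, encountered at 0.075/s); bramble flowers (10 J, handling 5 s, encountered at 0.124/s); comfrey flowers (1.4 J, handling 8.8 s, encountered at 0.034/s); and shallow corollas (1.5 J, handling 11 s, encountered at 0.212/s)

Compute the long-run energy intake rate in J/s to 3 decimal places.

R = Σλ_iE_i / (1 + Σλ_ih_i)
Numerator: 0.075×16 + 0.124×10 + 0.034×1.4 + 0.212×1.5 = 2.806
Denominator: 1 + 0.075×4.2 + 0.124×5 + 0.034×8.8 + 0.212×11 = 4.566
R = 2.806/4.566 = 0.6144 J/s

0.614 J/s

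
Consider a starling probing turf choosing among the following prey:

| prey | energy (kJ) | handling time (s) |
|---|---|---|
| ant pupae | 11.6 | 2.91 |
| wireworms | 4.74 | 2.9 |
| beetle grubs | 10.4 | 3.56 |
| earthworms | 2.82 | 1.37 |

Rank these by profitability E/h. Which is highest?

ant pupae

In descending order of E/h:
ant pupae: 11.6/2.91 = 3.99 kJ/s
beetle grubs: 10.4/3.56 = 2.92 kJ/s
earthworms: 2.82/1.37 = 2.06 kJ/s
wireworms: 4.74/2.9 = 1.63 kJ/s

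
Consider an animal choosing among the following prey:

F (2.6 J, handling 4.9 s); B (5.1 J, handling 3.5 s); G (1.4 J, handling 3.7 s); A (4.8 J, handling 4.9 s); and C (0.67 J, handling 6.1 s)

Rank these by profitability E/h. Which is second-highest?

Profitability E/h (J/s): F = 2.6/4.9 = 0.531, B = 5.1/3.5 = 1.46, G = 1.4/3.7 = 0.378, A = 4.8/4.9 = 0.98, C = 0.67/6.1 = 0.11.
Ranked: B > A > F > G > C.

A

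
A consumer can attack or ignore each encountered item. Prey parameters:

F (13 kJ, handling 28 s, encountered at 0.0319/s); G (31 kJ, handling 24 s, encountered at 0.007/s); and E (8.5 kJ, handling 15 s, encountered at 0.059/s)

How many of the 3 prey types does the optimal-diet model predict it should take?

3

Profitabilities (E/h, kJ/s): G 1.29, E 0.567, F 0.464. Add prey in this order while the next type's profitability exceeds the intake rate on those already taken.
Rate on top 1: 0.1858. E: 0.567 > 0.1858 → include.
Rate on top 2: 0.35. F: 0.464 > 0.35 → include.
Optimal diet: G, E, F — 3 of 3 types.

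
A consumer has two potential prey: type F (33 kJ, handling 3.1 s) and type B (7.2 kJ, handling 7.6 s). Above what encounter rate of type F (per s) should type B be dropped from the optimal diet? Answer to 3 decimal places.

At the threshold, the rate on type F alone equals the profitability of type B: λ·33/(1 + λ·3.1) = 7.2/7.6 = 0.9474.
Rearranging, λ(33 − 0.9474×3.1) = 0.9474, so λ = 0.9474/30.06 = 0.03151 per s.

0.032 per s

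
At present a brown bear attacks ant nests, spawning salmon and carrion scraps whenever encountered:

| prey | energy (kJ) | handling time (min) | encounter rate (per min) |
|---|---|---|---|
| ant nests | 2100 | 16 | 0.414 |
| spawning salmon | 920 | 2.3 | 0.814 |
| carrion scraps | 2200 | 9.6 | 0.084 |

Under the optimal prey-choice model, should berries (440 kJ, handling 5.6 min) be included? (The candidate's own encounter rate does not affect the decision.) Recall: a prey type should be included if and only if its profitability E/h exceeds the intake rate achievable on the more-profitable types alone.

No

On ant nests, spawning salmon and carrion scraps alone, R = ΣλE/(1+Σλh) = 1803/10.3 = 175 kJ/min.
berries: E/h = 440/5.6 = 78.57 kJ/min.
78.57 < 175, so adding berries would lower the average — exclude it.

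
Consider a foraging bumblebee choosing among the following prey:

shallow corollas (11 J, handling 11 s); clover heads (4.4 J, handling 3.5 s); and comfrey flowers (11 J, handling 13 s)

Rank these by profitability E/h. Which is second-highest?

In descending order of E/h:
clover heads: 4.4/3.5 = 1.26 J/s
shallow corollas: 11/11 = 1 J/s
comfrey flowers: 11/13 = 0.846 J/s

shallow corollas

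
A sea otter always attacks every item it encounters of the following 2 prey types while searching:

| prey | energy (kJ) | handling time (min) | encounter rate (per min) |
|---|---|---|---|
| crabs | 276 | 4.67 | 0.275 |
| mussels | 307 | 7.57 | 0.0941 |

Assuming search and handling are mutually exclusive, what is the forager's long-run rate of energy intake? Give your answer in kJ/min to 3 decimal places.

34.969 kJ/min

R = Σλ_iE_i / (1 + Σλ_ih_i)
Numerator: 0.275×276 + 0.0941×307 = 104.8
Denominator: 1 + 0.275×4.67 + 0.0941×7.57 = 2.997
R = 104.8/2.997 = 34.97 kJ/min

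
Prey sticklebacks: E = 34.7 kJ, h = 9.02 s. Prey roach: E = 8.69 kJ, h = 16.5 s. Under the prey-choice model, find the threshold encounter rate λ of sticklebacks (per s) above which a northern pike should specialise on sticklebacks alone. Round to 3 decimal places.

0.018 per s

At the threshold, the rate on sticklebacks alone equals the profitability of roach: λ·34.7/(1 + λ·9.02) = 8.69/16.5 = 0.5267.
Rearranging, λ(34.7 − 0.5267×9.02) = 0.5267, so λ = 0.5267/29.95 = 0.01759 per s.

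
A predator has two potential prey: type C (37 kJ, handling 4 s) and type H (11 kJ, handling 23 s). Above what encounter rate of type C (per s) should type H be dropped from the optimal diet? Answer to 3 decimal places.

0.014 per s

At the threshold, the rate on type C alone equals the profitability of type H: λ·37/(1 + λ·4) = 11/23 = 0.4783.
Rearranging, λ(37 − 0.4783×4) = 0.4783, so λ = 0.4783/35.09 = 0.01363 per s.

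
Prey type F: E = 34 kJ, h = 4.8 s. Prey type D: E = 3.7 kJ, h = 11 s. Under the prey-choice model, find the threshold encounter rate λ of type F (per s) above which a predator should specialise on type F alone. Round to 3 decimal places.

0.010 per s

At the threshold, the rate on type F alone equals the profitability of type D: λ·34/(1 + λ·4.8) = 3.7/11 = 0.3364.
Rearranging, λ(34 − 0.3364×4.8) = 0.3364, so λ = 0.3364/32.39 = 0.01039 per s.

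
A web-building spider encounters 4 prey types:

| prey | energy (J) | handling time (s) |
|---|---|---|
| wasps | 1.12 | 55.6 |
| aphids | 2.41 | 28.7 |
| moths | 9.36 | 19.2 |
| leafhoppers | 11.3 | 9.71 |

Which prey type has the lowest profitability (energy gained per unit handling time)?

wasps

In descending order of E/h:
leafhoppers: 11.3/9.71 = 1.16 J/s
moths: 9.36/19.2 = 0.487 J/s
aphids: 2.41/28.7 = 0.084 J/s
wasps: 1.12/55.6 = 0.0201 J/s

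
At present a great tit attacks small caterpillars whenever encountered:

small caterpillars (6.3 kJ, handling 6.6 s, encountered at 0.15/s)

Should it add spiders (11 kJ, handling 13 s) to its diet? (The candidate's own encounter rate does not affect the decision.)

Yes

Current rate: (0.15×6.3)/(1 + 0.15×6.6) = 0.4749 kJ/s.
spiders: E/h = 11/13 = 0.8462 kJ/s.
Since 0.8462 > R, including spiders increases the long-run rate.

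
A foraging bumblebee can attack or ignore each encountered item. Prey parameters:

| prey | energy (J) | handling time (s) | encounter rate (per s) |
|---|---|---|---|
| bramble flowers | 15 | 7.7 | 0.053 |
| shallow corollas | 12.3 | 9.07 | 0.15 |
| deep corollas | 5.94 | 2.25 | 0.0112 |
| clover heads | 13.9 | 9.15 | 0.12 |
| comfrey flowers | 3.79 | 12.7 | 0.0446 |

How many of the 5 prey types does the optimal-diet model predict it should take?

4

Profitabilities (E/h, J/s): deep corollas 2.64, bramble flowers 1.95, clover heads 1.52, shallow corollas 1.36, comfrey flowers 0.298. Add prey in this order while the next type's profitability exceeds the intake rate on those already taken.
Rate on top 1: 0.06489. bramble flowers: 1.95 > 0.06489 → include.
Rate on top 2: 0.6011. clover heads: 1.52 > 0.6011 → include.
Rate on top 3: 0.9993. shallow corollas: 1.36 > 0.9993 → include.
Rate on top 4: 1.124. comfrey flowers: 0.298 < 1.124 → exclude; stop.
Optimal diet: deep corollas, bramble flowers, clover heads, shallow corollas — 4 of 5 types.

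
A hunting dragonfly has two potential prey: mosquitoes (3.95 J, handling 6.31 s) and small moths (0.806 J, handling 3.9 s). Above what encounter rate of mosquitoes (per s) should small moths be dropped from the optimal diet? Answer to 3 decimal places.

The zero-one rule: include small moths iff E₂/h₂ > λE₁/(1+λh₁). Equality gives the switch point.
λE₁h₂ = E₂ + λE₂h₁ ⇒ λ = E₂/(E₁h₂ − E₂h₁) = 0.806/(15.41 − 5.086) = 0.07811 per s.

0.078 per s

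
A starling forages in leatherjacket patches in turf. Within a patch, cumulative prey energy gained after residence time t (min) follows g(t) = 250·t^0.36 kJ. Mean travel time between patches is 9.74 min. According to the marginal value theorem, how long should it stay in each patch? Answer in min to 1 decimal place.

5.5 min

Optimal t* satisfies g'(t*) = g(t*)/(T + t*).
g'(t) = 0.36·250·t^-0.64. Setting 0.36·250·t^-0.64 = 250·t^0.36/(9.74+t) gives 0.36(9.74+t) = t, so 0.64·t = 0.36×9.74.
t* = 0.36×9.74/0.64 = 5.479 min.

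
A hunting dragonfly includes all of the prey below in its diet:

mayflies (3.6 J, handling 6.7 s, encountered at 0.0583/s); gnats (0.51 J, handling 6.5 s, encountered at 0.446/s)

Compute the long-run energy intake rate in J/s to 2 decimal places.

0.10 J/s

R = (0.0583×3.6 + 0.446×0.51) / (1 + 0.0583×6.7 + 0.446×6.5) = 0.4373/4.29 = 0.102 J/s.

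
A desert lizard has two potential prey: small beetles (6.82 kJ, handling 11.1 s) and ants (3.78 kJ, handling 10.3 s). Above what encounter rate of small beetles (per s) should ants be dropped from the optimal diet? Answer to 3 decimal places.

At the threshold, the rate on small beetles alone equals the profitability of ants: λ·6.82/(1 + λ·11.1) = 3.78/10.3 = 0.367.
Rearranging, λ(6.82 − 0.367×11.1) = 0.367, so λ = 0.367/2.746 = 0.1336 per s.

0.134 per s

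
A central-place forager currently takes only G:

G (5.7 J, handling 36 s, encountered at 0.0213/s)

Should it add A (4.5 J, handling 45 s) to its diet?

Yes

Intake rate on the current diet: R = (0.0213×5.7) / (1 + 0.0213×36) = 0.1214/1.767 = 0.06872 J/s.
Profitability of A: 4.5/45 = 0.1 J/s.
0.1 > 0.06872, so adding A raises the average — include it.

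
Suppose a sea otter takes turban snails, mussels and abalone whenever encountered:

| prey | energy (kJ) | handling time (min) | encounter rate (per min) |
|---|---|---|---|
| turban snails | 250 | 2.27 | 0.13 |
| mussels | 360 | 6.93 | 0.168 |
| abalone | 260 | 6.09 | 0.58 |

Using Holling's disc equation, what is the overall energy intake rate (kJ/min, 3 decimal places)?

40.687 kJ/min

R = (0.13×250 + 0.168×360 + 0.58×260) / (1 + 0.13×2.27 + 0.168×6.93 + 0.58×6.09) = 243.8/5.992 = 40.69 kJ/min.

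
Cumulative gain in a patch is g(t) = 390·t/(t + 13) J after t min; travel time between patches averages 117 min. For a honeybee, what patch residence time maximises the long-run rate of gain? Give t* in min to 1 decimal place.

39.0 min

By the marginal value theorem, leave when the instantaneous gain rate g'(t) equals the habitat-wide average g(t)/(T + t).
g'(t) = 390·13/(t + 13)². Setting 390·13/(t+13)² = 390t/[(t+13)(117+t)] gives 13(117+t) = t(t+13), so t² = 13×117 = 1521.
t* = √1521 = 39 min.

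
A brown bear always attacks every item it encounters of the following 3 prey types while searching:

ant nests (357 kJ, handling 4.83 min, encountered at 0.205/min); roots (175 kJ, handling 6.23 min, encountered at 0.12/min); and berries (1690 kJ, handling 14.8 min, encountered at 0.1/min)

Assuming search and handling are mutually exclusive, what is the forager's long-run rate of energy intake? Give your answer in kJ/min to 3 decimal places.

R = (0.205×357 + 0.12×175 + 0.1×1690) / (1 + 0.205×4.83 + 0.12×6.23 + 0.1×14.8) = 263.2/4.218 = 62.4 kJ/min.

62.399 kJ/min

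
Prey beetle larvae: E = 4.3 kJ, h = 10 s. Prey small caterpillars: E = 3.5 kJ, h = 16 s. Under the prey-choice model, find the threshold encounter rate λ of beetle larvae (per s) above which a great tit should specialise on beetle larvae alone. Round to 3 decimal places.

The zero-one rule: include small caterpillars iff E₂/h₂ > λE₁/(1+λh₁). Equality gives the switch point.
λE₁h₂ = E₂ + λE₂h₁ ⇒ λ = E₂/(E₁h₂ − E₂h₁) = 3.5/(68.8 − 35) = 0.1036 per s.

0.104 per s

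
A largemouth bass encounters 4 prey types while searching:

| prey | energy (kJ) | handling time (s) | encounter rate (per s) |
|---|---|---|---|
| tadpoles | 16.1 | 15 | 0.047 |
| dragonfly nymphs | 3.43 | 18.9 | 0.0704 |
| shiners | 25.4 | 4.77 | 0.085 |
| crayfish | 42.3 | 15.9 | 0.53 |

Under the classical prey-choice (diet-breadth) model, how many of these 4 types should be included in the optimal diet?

2

Rank by E/h (kJ/s): shiners 5.32, crayfish 2.66, tadpoles 1.07, dragonfly nymphs 0.181. Include each in turn until the next type's E/h falls below the running intake rate.
Rate on top 1: 1.536. crayfish: 2.66 > 1.536 → include.
Rate on top 2: 2.5. tadpoles: 1.07 < 2.5 → exclude; stop.
Optimal diet: shiners, crayfish — 2 of 4 types.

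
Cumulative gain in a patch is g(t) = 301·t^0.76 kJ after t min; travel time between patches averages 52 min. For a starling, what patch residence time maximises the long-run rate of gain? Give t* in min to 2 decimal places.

By the marginal value theorem, leave when the instantaneous gain rate g'(t) equals the habitat-wide average g(t)/(T + t).
g'(t) = 0.76·301·t^-0.24. Setting 0.76·301·t^-0.24 = 301·t^0.76/(52+t) gives 0.76(52+t) = t, so 0.24·t = 0.76×52.
t* = 0.76×52/0.24 = 164.7 min.

164.67 min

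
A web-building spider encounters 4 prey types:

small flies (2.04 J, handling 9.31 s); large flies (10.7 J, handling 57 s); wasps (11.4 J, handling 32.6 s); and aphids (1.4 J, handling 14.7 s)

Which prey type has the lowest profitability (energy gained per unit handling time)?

Profitability E/h (J/s): small flies = 2.04/9.31 = 0.219, large flies = 10.7/57 = 0.188, wasps = 11.4/32.6 = 0.35, aphids = 1.4/14.7 = 0.0952.
Ranked: wasps > small flies > large flies > aphids.

aphids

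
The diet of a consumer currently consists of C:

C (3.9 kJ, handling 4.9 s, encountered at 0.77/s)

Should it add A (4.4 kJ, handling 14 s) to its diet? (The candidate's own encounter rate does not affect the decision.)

Current rate: (0.77×3.9)/(1 + 0.77×4.9) = 0.6292 kJ/s.
Profitability of A: 4.4/14 = 0.3143 kJ/s.
Since 0.3143 < R, time spent handling A is better spent searching.

No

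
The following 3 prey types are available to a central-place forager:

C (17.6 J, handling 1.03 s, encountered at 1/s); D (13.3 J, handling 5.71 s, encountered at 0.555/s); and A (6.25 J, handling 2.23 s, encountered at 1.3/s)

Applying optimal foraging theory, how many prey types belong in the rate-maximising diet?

E/h in descending order: C 17.1, A 2.8, D 2.33 J/s. The optimal diet is the largest prefix of this list for which every included type satisfies E_i/h_i > R on the types above it.
Rate on top 1: 8.67. A: 2.8 < 8.67 → exclude; stop.
Optimal diet: C — 1 of 3 types.

1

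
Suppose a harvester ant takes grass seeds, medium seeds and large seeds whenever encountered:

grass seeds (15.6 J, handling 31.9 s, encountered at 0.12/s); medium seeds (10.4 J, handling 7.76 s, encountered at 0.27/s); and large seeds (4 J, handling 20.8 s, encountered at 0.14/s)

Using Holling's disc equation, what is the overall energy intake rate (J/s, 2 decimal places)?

0.53 J/s

R = Σλ_iE_i / (1 + Σλ_ih_i)
Numerator: 0.12×15.6 + 0.27×10.4 + 0.14×4 = 5.24
Denominator: 1 + 0.12×31.9 + 0.27×7.76 + 0.14×20.8 = 9.835
R = 5.24/9.835 = 0.5328 J/s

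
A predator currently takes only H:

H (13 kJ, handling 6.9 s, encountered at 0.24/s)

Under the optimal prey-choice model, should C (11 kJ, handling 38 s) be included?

Intake rate on the current diet: R = (0.24×13) / (1 + 0.24×6.9) = 3.12/2.656 = 1.175 kJ/s.
C: E/h = 11/38 = 0.2895 kJ/s.
0.2895 < 1.175, so adding C would lower the average — exclude it.

No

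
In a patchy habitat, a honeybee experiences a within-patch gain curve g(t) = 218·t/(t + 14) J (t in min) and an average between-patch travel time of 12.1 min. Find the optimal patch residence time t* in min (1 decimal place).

By the marginal value theorem, leave when the instantaneous gain rate g'(t) equals the habitat-wide average g(t)/(T + t).
g'(t) = 218·14/(t + 14)². Setting 218·14/(t+14)² = 218t/[(t+14)(12.1+t)] gives 14(12.1+t) = t(t+14), so t² = 14×12.1 = 169.4.
t* = √169.4 = 13.02 min.

13.0 min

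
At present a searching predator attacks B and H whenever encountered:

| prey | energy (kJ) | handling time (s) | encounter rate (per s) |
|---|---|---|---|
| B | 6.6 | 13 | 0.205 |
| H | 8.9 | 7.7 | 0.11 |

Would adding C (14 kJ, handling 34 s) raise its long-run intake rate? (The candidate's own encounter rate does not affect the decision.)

Intake rate on the current diet: R = (0.205×6.6 + 0.11×8.9) / (1 + 0.205×13 + 0.11×7.7) = 2.332/4.512 = 0.5168 kJ/s.
C: E/h = 14/34 = 0.4118 kJ/s.
Since 0.4118 < R, time spent handling C is better spent searching.

No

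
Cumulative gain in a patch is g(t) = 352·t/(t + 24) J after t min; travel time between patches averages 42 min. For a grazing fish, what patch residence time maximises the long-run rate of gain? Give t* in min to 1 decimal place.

Maximise g(t)/(T+t): set derivative to zero → g'(t)(T+t) = g(t).
g'(t) = 352·24/(t + 24)². Setting 352·24/(t+24)² = 352t/[(t+24)(42+t)] gives 24(42+t) = t(t+24), so t² = 24×42 = 1008.
t* = √1008 = 31.75 min.

31.7 min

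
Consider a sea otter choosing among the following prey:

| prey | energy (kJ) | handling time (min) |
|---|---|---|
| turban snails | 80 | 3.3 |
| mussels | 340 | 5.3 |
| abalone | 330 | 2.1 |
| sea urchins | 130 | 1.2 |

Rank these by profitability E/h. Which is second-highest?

sea urchins

In descending order of E/h:
abalone: 330/2.1 = 157 kJ/min
sea urchins: 130/1.2 = 108 kJ/min
mussels: 340/5.3 = 64.2 kJ/min
turban snails: 80/3.3 = 24.2 kJ/min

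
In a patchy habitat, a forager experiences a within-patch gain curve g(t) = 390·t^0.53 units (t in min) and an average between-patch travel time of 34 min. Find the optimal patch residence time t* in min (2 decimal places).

38.34 min

By the marginal value theorem, leave when the instantaneous gain rate g'(t) equals the habitat-wide average g(t)/(T + t).
g'(t) = 0.53·390·t^-0.47. Setting 0.53·390·t^-0.47 = 390·t^0.53/(34+t) gives 0.53(34+t) = t, so 0.47·t = 0.53×34.
t* = 0.53×34/0.47 = 38.34 min.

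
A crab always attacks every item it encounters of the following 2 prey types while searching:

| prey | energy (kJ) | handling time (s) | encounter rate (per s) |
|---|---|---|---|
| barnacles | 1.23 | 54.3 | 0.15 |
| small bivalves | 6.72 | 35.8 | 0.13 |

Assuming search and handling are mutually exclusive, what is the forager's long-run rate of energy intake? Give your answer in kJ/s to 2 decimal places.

R = (0.15×1.23 + 0.13×6.72) / (1 + 0.15×54.3 + 0.13×35.8) = 1.058/13.8 = 0.07668 kJ/s.

0.08 kJ/s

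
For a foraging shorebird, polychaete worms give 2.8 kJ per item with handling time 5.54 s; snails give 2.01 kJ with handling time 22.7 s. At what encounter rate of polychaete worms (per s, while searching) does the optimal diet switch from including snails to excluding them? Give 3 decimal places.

0.038 per s

At the threshold, the rate on polychaete worms alone equals the profitability of snails: λ·2.8/(1 + λ·5.54) = 2.01/22.7 = 0.08855.
Rearranging, λ(2.8 − 0.08855×5.54) = 0.08855, so λ = 0.08855/2.309 = 0.03834 per s.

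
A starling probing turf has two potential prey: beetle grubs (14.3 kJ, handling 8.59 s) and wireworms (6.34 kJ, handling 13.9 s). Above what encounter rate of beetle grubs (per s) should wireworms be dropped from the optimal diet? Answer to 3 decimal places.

At the threshold, the rate on beetle grubs alone equals the profitability of wireworms: λ·14.3/(1 + λ·8.59) = 6.34/13.9 = 0.4561.
Rearranging, λ(14.3 − 0.4561×8.59) = 0.4561, so λ = 0.4561/10.38 = 0.04393 per s.

0.044 per s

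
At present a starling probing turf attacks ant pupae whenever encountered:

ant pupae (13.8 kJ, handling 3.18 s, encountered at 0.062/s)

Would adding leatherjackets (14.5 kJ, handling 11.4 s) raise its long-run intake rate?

Current rate: (0.062×13.8)/(1 + 0.062×3.18) = 0.7147 kJ/s.
Profitability of leatherjackets: 14.5/11.4 = 1.272 kJ/s.
1.272 > 0.7147, so adding leatherjackets raises the average — include it.

Yes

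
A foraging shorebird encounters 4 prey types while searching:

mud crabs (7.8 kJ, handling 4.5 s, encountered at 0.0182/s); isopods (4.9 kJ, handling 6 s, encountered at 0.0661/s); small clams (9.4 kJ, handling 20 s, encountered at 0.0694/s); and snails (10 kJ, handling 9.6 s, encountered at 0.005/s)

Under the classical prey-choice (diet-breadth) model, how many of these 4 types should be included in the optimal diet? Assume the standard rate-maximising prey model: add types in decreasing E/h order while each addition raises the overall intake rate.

4

E/h in descending order: mud crabs 1.73, snails 1.04, isopods 0.817, small clams 0.47 kJ/s. The optimal diet is the largest prefix of this list for which every included type satisfies E_i/h_i > R on the types above it.
Rate on top 1: 0.1312. snails: 1.04 > 0.1312 → include.
Rate on top 2: 0.1699. isopods: 0.817 > 0.1699 → include.
Rate on top 3: 0.3379. small clams: 0.47 > 0.3379 → include.
Optimal diet: mud crabs, snails, isopods, small clams — 4 of 4 types.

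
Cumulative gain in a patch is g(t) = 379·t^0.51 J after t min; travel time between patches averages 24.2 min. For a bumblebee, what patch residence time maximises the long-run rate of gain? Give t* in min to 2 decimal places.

25.19 min

By the marginal value theorem, leave when the instantaneous gain rate g'(t) equals the habitat-wide average g(t)/(T + t).
g'(t) = 0.51·379·t^-0.49. Setting 0.51·379·t^-0.49 = 379·t^0.51/(24.2+t) gives 0.51(24.2+t) = t, so 0.49·t = 0.51×24.2.
t* = 0.51×24.2/0.49 = 25.19 min.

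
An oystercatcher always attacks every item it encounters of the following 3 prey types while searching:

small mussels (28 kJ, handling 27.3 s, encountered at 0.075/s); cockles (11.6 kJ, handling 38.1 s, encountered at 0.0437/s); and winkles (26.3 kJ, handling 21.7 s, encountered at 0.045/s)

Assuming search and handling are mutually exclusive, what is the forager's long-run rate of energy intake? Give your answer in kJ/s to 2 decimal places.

R = Σλ_iE_i / (1 + Σλ_ih_i)
Numerator: 0.075×28 + 0.0437×11.6 + 0.045×26.3 = 3.79
Denominator: 1 + 0.075×27.3 + 0.0437×38.1 + 0.045×21.7 = 5.689
R = 3.79/5.689 = 0.6663 kJ/s

0.67 kJ/s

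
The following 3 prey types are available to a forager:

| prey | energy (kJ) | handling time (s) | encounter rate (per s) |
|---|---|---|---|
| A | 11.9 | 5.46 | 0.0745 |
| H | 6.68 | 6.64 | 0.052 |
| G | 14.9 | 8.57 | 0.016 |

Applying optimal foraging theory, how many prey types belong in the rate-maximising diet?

3

E/h in descending order: A 2.18, G 1.74, H 1.01 kJ/s. The optimal diet is the largest prefix of this list for which every included type satisfies E_i/h_i > R on the types above it.
Rate on top 1: 0.6302. G: 1.74 > 0.6302 → include.
Rate on top 2: 0.7286. H: 1.01 > 0.7286 → include.
Optimal diet: A, G, H — 3 of 3 types.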